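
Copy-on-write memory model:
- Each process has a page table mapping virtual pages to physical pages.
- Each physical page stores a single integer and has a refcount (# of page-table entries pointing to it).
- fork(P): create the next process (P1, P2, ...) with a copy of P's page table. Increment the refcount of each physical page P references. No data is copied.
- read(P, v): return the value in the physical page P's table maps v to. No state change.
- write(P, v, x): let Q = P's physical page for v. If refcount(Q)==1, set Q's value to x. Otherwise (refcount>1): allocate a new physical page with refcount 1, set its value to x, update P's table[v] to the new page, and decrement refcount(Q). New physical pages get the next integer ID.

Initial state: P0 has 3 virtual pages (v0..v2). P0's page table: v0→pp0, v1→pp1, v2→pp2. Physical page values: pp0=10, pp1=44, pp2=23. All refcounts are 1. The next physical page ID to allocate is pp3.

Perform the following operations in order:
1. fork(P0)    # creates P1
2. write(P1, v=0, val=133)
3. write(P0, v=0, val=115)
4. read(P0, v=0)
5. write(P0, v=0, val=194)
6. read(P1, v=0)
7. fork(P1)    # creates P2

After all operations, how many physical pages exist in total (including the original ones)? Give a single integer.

Answer: 4

Derivation:
Op 1: fork(P0) -> P1. 3 ppages; refcounts: pp0:2 pp1:2 pp2:2
Op 2: write(P1, v0, 133). refcount(pp0)=2>1 -> COPY to pp3. 4 ppages; refcounts: pp0:1 pp1:2 pp2:2 pp3:1
Op 3: write(P0, v0, 115). refcount(pp0)=1 -> write in place. 4 ppages; refcounts: pp0:1 pp1:2 pp2:2 pp3:1
Op 4: read(P0, v0) -> 115. No state change.
Op 5: write(P0, v0, 194). refcount(pp0)=1 -> write in place. 4 ppages; refcounts: pp0:1 pp1:2 pp2:2 pp3:1
Op 6: read(P1, v0) -> 133. No state change.
Op 7: fork(P1) -> P2. 4 ppages; refcounts: pp0:1 pp1:3 pp2:3 pp3:2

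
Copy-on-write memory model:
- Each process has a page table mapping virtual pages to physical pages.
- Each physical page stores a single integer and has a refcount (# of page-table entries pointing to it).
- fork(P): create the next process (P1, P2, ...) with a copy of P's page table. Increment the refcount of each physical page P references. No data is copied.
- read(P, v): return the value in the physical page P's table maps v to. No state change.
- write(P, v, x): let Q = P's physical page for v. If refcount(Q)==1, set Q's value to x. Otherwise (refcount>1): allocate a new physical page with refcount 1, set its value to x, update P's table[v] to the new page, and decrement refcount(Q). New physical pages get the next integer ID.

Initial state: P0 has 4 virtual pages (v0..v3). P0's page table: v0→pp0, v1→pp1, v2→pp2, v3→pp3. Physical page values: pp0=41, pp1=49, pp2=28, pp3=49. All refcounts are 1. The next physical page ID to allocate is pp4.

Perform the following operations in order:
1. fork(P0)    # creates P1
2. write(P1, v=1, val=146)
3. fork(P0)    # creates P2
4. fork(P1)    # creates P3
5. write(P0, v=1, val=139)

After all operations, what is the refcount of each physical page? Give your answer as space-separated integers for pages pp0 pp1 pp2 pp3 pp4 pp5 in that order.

Answer: 4 1 4 4 2 1

Derivation:
Op 1: fork(P0) -> P1. 4 ppages; refcounts: pp0:2 pp1:2 pp2:2 pp3:2
Op 2: write(P1, v1, 146). refcount(pp1)=2>1 -> COPY to pp4. 5 ppages; refcounts: pp0:2 pp1:1 pp2:2 pp3:2 pp4:1
Op 3: fork(P0) -> P2. 5 ppages; refcounts: pp0:3 pp1:2 pp2:3 pp3:3 pp4:1
Op 4: fork(P1) -> P3. 5 ppages; refcounts: pp0:4 pp1:2 pp2:4 pp3:4 pp4:2
Op 5: write(P0, v1, 139). refcount(pp1)=2>1 -> COPY to pp5. 6 ppages; refcounts: pp0:4 pp1:1 pp2:4 pp3:4 pp4:2 pp5:1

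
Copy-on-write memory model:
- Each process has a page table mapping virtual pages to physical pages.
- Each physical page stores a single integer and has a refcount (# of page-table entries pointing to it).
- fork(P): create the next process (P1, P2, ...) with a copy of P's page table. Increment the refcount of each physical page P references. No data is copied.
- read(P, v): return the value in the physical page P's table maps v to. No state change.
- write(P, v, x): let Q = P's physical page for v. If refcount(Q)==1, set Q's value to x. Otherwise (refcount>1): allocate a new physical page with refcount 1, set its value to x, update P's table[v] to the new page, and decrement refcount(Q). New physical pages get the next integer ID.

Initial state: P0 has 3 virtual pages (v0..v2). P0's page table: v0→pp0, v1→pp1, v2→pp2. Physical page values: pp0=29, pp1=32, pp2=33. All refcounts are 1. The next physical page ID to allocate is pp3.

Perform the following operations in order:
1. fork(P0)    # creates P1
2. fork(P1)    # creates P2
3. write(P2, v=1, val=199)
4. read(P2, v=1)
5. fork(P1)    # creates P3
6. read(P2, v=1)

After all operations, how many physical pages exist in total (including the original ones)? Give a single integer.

Op 1: fork(P0) -> P1. 3 ppages; refcounts: pp0:2 pp1:2 pp2:2
Op 2: fork(P1) -> P2. 3 ppages; refcounts: pp0:3 pp1:3 pp2:3
Op 3: write(P2, v1, 199). refcount(pp1)=3>1 -> COPY to pp3. 4 ppages; refcounts: pp0:3 pp1:2 pp2:3 pp3:1
Op 4: read(P2, v1) -> 199. No state change.
Op 5: fork(P1) -> P3. 4 ppages; refcounts: pp0:4 pp1:3 pp2:4 pp3:1
Op 6: read(P2, v1) -> 199. No state change.

Answer: 4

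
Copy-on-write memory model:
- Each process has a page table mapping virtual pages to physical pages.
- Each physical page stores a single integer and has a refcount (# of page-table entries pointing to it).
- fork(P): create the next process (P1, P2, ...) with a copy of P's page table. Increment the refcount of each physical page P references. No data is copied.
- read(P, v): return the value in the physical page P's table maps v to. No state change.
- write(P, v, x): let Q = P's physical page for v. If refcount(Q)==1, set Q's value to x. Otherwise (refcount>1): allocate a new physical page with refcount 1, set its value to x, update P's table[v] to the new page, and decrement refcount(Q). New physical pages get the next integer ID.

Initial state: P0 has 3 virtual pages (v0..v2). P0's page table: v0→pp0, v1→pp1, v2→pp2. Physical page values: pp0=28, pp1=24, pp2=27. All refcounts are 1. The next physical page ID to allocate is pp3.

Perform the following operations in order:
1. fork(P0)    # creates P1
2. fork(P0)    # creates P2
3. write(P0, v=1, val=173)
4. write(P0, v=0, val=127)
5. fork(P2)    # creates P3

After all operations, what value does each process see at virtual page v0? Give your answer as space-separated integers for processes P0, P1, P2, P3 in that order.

Op 1: fork(P0) -> P1. 3 ppages; refcounts: pp0:2 pp1:2 pp2:2
Op 2: fork(P0) -> P2. 3 ppages; refcounts: pp0:3 pp1:3 pp2:3
Op 3: write(P0, v1, 173). refcount(pp1)=3>1 -> COPY to pp3. 4 ppages; refcounts: pp0:3 pp1:2 pp2:3 pp3:1
Op 4: write(P0, v0, 127). refcount(pp0)=3>1 -> COPY to pp4. 5 ppages; refcounts: pp0:2 pp1:2 pp2:3 pp3:1 pp4:1
Op 5: fork(P2) -> P3. 5 ppages; refcounts: pp0:3 pp1:3 pp2:4 pp3:1 pp4:1
P0: v0 -> pp4 = 127
P1: v0 -> pp0 = 28
P2: v0 -> pp0 = 28
P3: v0 -> pp0 = 28

Answer: 127 28 28 28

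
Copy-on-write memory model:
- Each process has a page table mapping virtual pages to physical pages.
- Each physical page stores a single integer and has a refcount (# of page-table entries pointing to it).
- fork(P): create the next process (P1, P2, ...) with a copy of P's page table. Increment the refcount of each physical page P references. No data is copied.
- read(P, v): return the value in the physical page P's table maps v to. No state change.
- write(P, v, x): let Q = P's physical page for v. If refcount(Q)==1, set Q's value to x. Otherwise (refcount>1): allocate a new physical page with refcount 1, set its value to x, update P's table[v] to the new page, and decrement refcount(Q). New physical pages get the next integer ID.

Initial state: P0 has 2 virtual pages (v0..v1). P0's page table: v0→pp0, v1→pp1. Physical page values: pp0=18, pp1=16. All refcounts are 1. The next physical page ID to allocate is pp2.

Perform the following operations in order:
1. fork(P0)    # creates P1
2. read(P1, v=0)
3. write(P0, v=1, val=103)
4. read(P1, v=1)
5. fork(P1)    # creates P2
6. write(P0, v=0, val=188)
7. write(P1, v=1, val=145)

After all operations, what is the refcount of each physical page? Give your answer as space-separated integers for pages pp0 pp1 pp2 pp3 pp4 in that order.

Op 1: fork(P0) -> P1. 2 ppages; refcounts: pp0:2 pp1:2
Op 2: read(P1, v0) -> 18. No state change.
Op 3: write(P0, v1, 103). refcount(pp1)=2>1 -> COPY to pp2. 3 ppages; refcounts: pp0:2 pp1:1 pp2:1
Op 4: read(P1, v1) -> 16. No state change.
Op 5: fork(P1) -> P2. 3 ppages; refcounts: pp0:3 pp1:2 pp2:1
Op 6: write(P0, v0, 188). refcount(pp0)=3>1 -> COPY to pp3. 4 ppages; refcounts: pp0:2 pp1:2 pp2:1 pp3:1
Op 7: write(P1, v1, 145). refcount(pp1)=2>1 -> COPY to pp4. 5 ppages; refcounts: pp0:2 pp1:1 pp2:1 pp3:1 pp4:1

Answer: 2 1 1 1 1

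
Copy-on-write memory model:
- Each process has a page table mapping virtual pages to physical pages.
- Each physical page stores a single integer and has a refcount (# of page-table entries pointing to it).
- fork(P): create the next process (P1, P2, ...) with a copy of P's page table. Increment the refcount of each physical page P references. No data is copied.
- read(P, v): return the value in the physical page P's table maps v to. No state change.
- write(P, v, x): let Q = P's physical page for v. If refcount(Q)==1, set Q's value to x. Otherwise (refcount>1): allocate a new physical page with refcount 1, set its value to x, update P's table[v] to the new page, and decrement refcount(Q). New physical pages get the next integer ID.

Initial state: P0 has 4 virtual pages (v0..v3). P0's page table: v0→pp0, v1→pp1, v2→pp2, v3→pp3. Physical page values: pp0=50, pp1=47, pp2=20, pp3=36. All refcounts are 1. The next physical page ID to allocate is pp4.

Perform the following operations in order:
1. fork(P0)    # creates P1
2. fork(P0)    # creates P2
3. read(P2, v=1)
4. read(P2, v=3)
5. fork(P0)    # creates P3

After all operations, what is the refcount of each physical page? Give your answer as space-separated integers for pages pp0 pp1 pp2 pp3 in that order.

Answer: 4 4 4 4

Derivation:
Op 1: fork(P0) -> P1. 4 ppages; refcounts: pp0:2 pp1:2 pp2:2 pp3:2
Op 2: fork(P0) -> P2. 4 ppages; refcounts: pp0:3 pp1:3 pp2:3 pp3:3
Op 3: read(P2, v1) -> 47. No state change.
Op 4: read(P2, v3) -> 36. No state change.
Op 5: fork(P0) -> P3. 4 ppages; refcounts: pp0:4 pp1:4 pp2:4 pp3:4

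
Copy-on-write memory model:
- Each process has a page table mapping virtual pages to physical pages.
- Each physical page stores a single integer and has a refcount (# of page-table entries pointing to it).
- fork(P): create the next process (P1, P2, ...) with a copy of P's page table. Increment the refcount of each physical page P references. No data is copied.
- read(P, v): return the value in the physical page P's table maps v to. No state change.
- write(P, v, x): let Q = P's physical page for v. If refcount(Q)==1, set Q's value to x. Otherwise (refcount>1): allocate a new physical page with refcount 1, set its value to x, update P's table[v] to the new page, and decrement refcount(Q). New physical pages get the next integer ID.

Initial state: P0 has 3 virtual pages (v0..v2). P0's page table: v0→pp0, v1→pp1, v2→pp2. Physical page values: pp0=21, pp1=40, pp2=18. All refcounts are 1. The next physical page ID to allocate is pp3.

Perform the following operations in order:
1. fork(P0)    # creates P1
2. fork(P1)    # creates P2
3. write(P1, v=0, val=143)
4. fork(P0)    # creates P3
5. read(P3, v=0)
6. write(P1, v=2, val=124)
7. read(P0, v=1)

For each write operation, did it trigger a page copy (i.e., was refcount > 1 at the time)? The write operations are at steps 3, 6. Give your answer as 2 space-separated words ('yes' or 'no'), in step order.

Op 1: fork(P0) -> P1. 3 ppages; refcounts: pp0:2 pp1:2 pp2:2
Op 2: fork(P1) -> P2. 3 ppages; refcounts: pp0:3 pp1:3 pp2:3
Op 3: write(P1, v0, 143). refcount(pp0)=3>1 -> COPY to pp3. 4 ppages; refcounts: pp0:2 pp1:3 pp2:3 pp3:1
Op 4: fork(P0) -> P3. 4 ppages; refcounts: pp0:3 pp1:4 pp2:4 pp3:1
Op 5: read(P3, v0) -> 21. No state change.
Op 6: write(P1, v2, 124). refcount(pp2)=4>1 -> COPY to pp4. 5 ppages; refcounts: pp0:3 pp1:4 pp2:3 pp3:1 pp4:1
Op 7: read(P0, v1) -> 40. No state change.

yes yes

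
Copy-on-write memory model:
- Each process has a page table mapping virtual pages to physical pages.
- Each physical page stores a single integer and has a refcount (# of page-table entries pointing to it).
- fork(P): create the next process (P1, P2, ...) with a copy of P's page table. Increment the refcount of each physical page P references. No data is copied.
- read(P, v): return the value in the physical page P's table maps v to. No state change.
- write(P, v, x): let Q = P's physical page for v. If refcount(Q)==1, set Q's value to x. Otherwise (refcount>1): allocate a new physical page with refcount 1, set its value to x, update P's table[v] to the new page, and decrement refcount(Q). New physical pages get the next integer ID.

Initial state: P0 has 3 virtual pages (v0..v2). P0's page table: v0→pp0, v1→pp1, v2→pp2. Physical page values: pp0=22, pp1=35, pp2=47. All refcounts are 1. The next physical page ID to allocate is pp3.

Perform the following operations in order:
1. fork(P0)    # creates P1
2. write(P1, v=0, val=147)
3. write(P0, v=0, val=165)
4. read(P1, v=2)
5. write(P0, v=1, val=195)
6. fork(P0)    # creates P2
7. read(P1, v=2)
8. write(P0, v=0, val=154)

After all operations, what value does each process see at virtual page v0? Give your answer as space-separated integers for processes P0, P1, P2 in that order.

Op 1: fork(P0) -> P1. 3 ppages; refcounts: pp0:2 pp1:2 pp2:2
Op 2: write(P1, v0, 147). refcount(pp0)=2>1 -> COPY to pp3. 4 ppages; refcounts: pp0:1 pp1:2 pp2:2 pp3:1
Op 3: write(P0, v0, 165). refcount(pp0)=1 -> write in place. 4 ppages; refcounts: pp0:1 pp1:2 pp2:2 pp3:1
Op 4: read(P1, v2) -> 47. No state change.
Op 5: write(P0, v1, 195). refcount(pp1)=2>1 -> COPY to pp4. 5 ppages; refcounts: pp0:1 pp1:1 pp2:2 pp3:1 pp4:1
Op 6: fork(P0) -> P2. 5 ppages; refcounts: pp0:2 pp1:1 pp2:3 pp3:1 pp4:2
Op 7: read(P1, v2) -> 47. No state change.
Op 8: write(P0, v0, 154). refcount(pp0)=2>1 -> COPY to pp5. 6 ppages; refcounts: pp0:1 pp1:1 pp2:3 pp3:1 pp4:2 pp5:1
P0: v0 -> pp5 = 154
P1: v0 -> pp3 = 147
P2: v0 -> pp0 = 165

Answer: 154 147 165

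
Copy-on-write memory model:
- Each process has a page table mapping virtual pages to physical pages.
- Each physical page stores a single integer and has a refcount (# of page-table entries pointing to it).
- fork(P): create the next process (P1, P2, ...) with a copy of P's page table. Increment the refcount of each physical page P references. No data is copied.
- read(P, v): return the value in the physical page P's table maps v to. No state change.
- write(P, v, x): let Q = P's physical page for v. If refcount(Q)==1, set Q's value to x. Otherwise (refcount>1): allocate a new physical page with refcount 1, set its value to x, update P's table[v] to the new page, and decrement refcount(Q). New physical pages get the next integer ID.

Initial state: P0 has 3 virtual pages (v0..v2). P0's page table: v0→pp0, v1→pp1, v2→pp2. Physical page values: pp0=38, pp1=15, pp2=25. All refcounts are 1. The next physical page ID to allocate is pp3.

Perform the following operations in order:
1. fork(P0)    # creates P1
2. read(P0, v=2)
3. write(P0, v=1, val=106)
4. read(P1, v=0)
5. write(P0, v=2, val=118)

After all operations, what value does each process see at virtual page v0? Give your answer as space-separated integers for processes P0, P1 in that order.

Answer: 38 38

Derivation:
Op 1: fork(P0) -> P1. 3 ppages; refcounts: pp0:2 pp1:2 pp2:2
Op 2: read(P0, v2) -> 25. No state change.
Op 3: write(P0, v1, 106). refcount(pp1)=2>1 -> COPY to pp3. 4 ppages; refcounts: pp0:2 pp1:1 pp2:2 pp3:1
Op 4: read(P1, v0) -> 38. No state change.
Op 5: write(P0, v2, 118). refcount(pp2)=2>1 -> COPY to pp4. 5 ppages; refcounts: pp0:2 pp1:1 pp2:1 pp3:1 pp4:1
P0: v0 -> pp0 = 38
P1: v0 -> pp0 = 38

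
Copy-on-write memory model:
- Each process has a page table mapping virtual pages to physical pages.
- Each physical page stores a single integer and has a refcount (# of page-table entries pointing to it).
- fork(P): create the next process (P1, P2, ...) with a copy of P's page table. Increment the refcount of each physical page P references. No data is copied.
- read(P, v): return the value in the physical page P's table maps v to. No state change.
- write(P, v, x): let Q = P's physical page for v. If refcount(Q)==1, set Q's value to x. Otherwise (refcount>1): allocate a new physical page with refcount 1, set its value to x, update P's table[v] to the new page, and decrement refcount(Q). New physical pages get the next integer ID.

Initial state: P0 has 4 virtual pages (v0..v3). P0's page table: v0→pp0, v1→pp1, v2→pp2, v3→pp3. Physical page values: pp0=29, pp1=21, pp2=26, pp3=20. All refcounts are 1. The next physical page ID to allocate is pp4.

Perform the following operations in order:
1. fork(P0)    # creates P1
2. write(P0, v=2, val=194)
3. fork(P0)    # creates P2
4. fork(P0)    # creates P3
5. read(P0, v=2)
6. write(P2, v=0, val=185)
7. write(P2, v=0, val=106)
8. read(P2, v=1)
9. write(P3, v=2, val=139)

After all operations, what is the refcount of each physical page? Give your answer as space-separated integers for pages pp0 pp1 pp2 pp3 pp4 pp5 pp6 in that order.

Answer: 3 4 1 4 2 1 1

Derivation:
Op 1: fork(P0) -> P1. 4 ppages; refcounts: pp0:2 pp1:2 pp2:2 pp3:2
Op 2: write(P0, v2, 194). refcount(pp2)=2>1 -> COPY to pp4. 5 ppages; refcounts: pp0:2 pp1:2 pp2:1 pp3:2 pp4:1
Op 3: fork(P0) -> P2. 5 ppages; refcounts: pp0:3 pp1:3 pp2:1 pp3:3 pp4:2
Op 4: fork(P0) -> P3. 5 ppages; refcounts: pp0:4 pp1:4 pp2:1 pp3:4 pp4:3
Op 5: read(P0, v2) -> 194. No state change.
Op 6: write(P2, v0, 185). refcount(pp0)=4>1 -> COPY to pp5. 6 ppages; refcounts: pp0:3 pp1:4 pp2:1 pp3:4 pp4:3 pp5:1
Op 7: write(P2, v0, 106). refcount(pp5)=1 -> write in place. 6 ppages; refcounts: pp0:3 pp1:4 pp2:1 pp3:4 pp4:3 pp5:1
Op 8: read(P2, v1) -> 21. No state change.
Op 9: write(P3, v2, 139). refcount(pp4)=3>1 -> COPY to pp6. 7 ppages; refcounts: pp0:3 pp1:4 pp2:1 pp3:4 pp4:2 pp5:1 pp6:1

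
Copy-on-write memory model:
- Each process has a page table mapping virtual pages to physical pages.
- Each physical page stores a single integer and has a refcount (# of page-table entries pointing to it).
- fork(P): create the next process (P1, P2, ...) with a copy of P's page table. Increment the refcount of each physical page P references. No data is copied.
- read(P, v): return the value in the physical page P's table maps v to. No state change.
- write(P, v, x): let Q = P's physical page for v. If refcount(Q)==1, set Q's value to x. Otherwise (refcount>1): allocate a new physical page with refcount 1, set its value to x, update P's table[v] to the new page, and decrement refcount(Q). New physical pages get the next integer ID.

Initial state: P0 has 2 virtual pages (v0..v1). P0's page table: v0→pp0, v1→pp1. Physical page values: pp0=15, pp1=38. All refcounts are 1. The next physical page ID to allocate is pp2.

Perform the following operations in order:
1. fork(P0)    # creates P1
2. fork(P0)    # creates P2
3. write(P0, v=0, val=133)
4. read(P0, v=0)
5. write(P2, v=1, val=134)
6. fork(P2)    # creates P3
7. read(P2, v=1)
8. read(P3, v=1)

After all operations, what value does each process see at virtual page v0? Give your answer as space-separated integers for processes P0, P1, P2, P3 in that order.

Op 1: fork(P0) -> P1. 2 ppages; refcounts: pp0:2 pp1:2
Op 2: fork(P0) -> P2. 2 ppages; refcounts: pp0:3 pp1:3
Op 3: write(P0, v0, 133). refcount(pp0)=3>1 -> COPY to pp2. 3 ppages; refcounts: pp0:2 pp1:3 pp2:1
Op 4: read(P0, v0) -> 133. No state change.
Op 5: write(P2, v1, 134). refcount(pp1)=3>1 -> COPY to pp3. 4 ppages; refcounts: pp0:2 pp1:2 pp2:1 pp3:1
Op 6: fork(P2) -> P3. 4 ppages; refcounts: pp0:3 pp1:2 pp2:1 pp3:2
Op 7: read(P2, v1) -> 134. No state change.
Op 8: read(P3, v1) -> 134. No state change.
P0: v0 -> pp2 = 133
P1: v0 -> pp0 = 15
P2: v0 -> pp0 = 15
P3: v0 -> pp0 = 15

Answer: 133 15 15 15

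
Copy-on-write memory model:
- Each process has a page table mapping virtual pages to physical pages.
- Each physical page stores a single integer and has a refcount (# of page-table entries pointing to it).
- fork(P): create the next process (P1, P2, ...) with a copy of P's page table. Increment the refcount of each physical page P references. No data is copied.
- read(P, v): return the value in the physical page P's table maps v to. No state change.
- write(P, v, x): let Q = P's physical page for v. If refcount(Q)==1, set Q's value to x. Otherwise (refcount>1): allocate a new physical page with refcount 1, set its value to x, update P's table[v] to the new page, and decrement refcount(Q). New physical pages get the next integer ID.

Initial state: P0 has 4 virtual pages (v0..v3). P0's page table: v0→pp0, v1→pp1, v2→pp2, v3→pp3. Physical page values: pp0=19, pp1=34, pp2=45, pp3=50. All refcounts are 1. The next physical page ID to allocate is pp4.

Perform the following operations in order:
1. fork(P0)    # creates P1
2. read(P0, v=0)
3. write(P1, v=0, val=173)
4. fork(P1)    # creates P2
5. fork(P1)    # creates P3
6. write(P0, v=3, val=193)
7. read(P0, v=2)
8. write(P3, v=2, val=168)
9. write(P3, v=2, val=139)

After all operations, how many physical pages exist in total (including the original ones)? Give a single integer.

Op 1: fork(P0) -> P1. 4 ppages; refcounts: pp0:2 pp1:2 pp2:2 pp3:2
Op 2: read(P0, v0) -> 19. No state change.
Op 3: write(P1, v0, 173). refcount(pp0)=2>1 -> COPY to pp4. 5 ppages; refcounts: pp0:1 pp1:2 pp2:2 pp3:2 pp4:1
Op 4: fork(P1) -> P2. 5 ppages; refcounts: pp0:1 pp1:3 pp2:3 pp3:3 pp4:2
Op 5: fork(P1) -> P3. 5 ppages; refcounts: pp0:1 pp1:4 pp2:4 pp3:4 pp4:3
Op 6: write(P0, v3, 193). refcount(pp3)=4>1 -> COPY to pp5. 6 ppages; refcounts: pp0:1 pp1:4 pp2:4 pp3:3 pp4:3 pp5:1
Op 7: read(P0, v2) -> 45. No state change.
Op 8: write(P3, v2, 168). refcount(pp2)=4>1 -> COPY to pp6. 7 ppages; refcounts: pp0:1 pp1:4 pp2:3 pp3:3 pp4:3 pp5:1 pp6:1
Op 9: write(P3, v2, 139). refcount(pp6)=1 -> write in place. 7 ppages; refcounts: pp0:1 pp1:4 pp2:3 pp3:3 pp4:3 pp5:1 pp6:1

Answer: 7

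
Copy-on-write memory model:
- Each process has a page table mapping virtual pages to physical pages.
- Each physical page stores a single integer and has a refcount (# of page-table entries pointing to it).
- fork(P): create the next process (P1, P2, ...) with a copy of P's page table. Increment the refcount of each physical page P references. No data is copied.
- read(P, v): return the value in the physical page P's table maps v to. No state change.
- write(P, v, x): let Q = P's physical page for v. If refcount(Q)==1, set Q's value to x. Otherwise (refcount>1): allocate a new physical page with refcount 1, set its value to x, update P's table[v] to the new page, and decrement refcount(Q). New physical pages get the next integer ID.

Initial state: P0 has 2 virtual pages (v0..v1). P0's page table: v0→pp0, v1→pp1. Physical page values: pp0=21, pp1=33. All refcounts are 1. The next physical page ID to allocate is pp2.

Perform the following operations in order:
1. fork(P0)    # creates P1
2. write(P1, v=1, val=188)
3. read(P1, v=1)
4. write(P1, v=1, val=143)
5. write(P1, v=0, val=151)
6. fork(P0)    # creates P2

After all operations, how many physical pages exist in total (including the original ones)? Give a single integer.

Op 1: fork(P0) -> P1. 2 ppages; refcounts: pp0:2 pp1:2
Op 2: write(P1, v1, 188). refcount(pp1)=2>1 -> COPY to pp2. 3 ppages; refcounts: pp0:2 pp1:1 pp2:1
Op 3: read(P1, v1) -> 188. No state change.
Op 4: write(P1, v1, 143). refcount(pp2)=1 -> write in place. 3 ppages; refcounts: pp0:2 pp1:1 pp2:1
Op 5: write(P1, v0, 151). refcount(pp0)=2>1 -> COPY to pp3. 4 ppages; refcounts: pp0:1 pp1:1 pp2:1 pp3:1
Op 6: fork(P0) -> P2. 4 ppages; refcounts: pp0:2 pp1:2 pp2:1 pp3:1

Answer: 4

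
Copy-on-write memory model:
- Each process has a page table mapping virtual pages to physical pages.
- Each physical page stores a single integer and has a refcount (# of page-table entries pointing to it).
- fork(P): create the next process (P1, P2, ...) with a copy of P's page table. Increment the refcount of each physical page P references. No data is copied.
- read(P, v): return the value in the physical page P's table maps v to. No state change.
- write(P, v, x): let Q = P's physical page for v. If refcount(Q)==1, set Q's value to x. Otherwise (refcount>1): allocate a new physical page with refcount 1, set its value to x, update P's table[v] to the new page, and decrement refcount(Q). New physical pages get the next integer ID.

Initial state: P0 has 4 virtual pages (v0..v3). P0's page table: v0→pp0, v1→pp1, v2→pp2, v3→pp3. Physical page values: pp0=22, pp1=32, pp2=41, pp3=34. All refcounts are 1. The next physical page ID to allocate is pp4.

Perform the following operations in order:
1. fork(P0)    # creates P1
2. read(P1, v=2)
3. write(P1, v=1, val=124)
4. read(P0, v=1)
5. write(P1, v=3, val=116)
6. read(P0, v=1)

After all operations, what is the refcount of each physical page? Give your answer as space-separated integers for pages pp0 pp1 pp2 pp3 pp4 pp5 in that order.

Answer: 2 1 2 1 1 1

Derivation:
Op 1: fork(P0) -> P1. 4 ppages; refcounts: pp0:2 pp1:2 pp2:2 pp3:2
Op 2: read(P1, v2) -> 41. No state change.
Op 3: write(P1, v1, 124). refcount(pp1)=2>1 -> COPY to pp4. 5 ppages; refcounts: pp0:2 pp1:1 pp2:2 pp3:2 pp4:1
Op 4: read(P0, v1) -> 32. No state change.
Op 5: write(P1, v3, 116). refcount(pp3)=2>1 -> COPY to pp5. 6 ppages; refcounts: pp0:2 pp1:1 pp2:2 pp3:1 pp4:1 pp5:1
Op 6: read(P0, v1) -> 32. No state change.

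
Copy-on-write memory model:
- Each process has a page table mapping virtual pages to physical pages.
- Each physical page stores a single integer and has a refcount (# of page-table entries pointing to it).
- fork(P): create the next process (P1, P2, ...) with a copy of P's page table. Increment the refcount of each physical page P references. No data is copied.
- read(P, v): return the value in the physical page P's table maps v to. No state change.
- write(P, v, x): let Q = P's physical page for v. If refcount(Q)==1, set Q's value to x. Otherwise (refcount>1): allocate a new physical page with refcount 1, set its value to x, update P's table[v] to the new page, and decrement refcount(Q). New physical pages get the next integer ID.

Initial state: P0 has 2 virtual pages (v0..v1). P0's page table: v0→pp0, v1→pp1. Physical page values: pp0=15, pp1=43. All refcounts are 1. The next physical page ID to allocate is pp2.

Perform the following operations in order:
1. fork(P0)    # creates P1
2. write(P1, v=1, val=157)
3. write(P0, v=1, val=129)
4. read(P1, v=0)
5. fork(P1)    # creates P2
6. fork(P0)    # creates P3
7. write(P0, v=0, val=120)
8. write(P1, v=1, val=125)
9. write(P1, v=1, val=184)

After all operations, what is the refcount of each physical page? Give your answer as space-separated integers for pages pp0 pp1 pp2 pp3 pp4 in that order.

Op 1: fork(P0) -> P1. 2 ppages; refcounts: pp0:2 pp1:2
Op 2: write(P1, v1, 157). refcount(pp1)=2>1 -> COPY to pp2. 3 ppages; refcounts: pp0:2 pp1:1 pp2:1
Op 3: write(P0, v1, 129). refcount(pp1)=1 -> write in place. 3 ppages; refcounts: pp0:2 pp1:1 pp2:1
Op 4: read(P1, v0) -> 15. No state change.
Op 5: fork(P1) -> P2. 3 ppages; refcounts: pp0:3 pp1:1 pp2:2
Op 6: fork(P0) -> P3. 3 ppages; refcounts: pp0:4 pp1:2 pp2:2
Op 7: write(P0, v0, 120). refcount(pp0)=4>1 -> COPY to pp3. 4 ppages; refcounts: pp0:3 pp1:2 pp2:2 pp3:1
Op 8: write(P1, v1, 125). refcount(pp2)=2>1 -> COPY to pp4. 5 ppages; refcounts: pp0:3 pp1:2 pp2:1 pp3:1 pp4:1
Op 9: write(P1, v1, 184). refcount(pp4)=1 -> write in place. 5 ppages; refcounts: pp0:3 pp1:2 pp2:1 pp3:1 pp4:1

Answer: 3 2 1 1 1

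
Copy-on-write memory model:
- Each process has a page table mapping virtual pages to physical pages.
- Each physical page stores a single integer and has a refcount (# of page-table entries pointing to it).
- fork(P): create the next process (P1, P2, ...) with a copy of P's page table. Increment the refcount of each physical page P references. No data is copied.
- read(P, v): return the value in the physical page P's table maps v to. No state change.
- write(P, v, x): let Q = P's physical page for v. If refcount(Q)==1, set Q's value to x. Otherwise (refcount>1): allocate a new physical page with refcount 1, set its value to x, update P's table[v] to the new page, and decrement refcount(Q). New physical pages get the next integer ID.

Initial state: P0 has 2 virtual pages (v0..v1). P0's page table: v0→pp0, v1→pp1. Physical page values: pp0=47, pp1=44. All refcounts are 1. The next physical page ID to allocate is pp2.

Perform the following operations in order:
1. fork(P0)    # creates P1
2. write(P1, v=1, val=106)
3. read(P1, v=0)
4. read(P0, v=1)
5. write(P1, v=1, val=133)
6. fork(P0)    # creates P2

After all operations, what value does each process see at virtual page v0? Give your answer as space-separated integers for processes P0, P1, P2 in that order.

Answer: 47 47 47

Derivation:
Op 1: fork(P0) -> P1. 2 ppages; refcounts: pp0:2 pp1:2
Op 2: write(P1, v1, 106). refcount(pp1)=2>1 -> COPY to pp2. 3 ppages; refcounts: pp0:2 pp1:1 pp2:1
Op 3: read(P1, v0) -> 47. No state change.
Op 4: read(P0, v1) -> 44. No state change.
Op 5: write(P1, v1, 133). refcount(pp2)=1 -> write in place. 3 ppages; refcounts: pp0:2 pp1:1 pp2:1
Op 6: fork(P0) -> P2. 3 ppages; refcounts: pp0:3 pp1:2 pp2:1
P0: v0 -> pp0 = 47
P1: v0 -> pp0 = 47
P2: v0 -> pp0 = 47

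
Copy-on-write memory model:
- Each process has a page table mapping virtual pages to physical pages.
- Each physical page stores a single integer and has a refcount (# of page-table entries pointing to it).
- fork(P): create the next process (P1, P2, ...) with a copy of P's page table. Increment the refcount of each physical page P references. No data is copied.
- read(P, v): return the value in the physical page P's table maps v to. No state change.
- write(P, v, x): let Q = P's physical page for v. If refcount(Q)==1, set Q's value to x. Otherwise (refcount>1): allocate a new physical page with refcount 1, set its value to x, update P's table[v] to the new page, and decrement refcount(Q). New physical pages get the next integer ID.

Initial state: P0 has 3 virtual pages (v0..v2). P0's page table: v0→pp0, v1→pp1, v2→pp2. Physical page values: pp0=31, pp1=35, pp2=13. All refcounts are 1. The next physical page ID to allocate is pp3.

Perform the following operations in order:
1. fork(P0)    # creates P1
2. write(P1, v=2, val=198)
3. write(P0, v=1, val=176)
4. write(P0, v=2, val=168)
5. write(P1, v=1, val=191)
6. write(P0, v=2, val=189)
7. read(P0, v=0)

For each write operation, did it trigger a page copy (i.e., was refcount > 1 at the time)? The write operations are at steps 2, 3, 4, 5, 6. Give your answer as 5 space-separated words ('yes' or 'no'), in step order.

Op 1: fork(P0) -> P1. 3 ppages; refcounts: pp0:2 pp1:2 pp2:2
Op 2: write(P1, v2, 198). refcount(pp2)=2>1 -> COPY to pp3. 4 ppages; refcounts: pp0:2 pp1:2 pp2:1 pp3:1
Op 3: write(P0, v1, 176). refcount(pp1)=2>1 -> COPY to pp4. 5 ppages; refcounts: pp0:2 pp1:1 pp2:1 pp3:1 pp4:1
Op 4: write(P0, v2, 168). refcount(pp2)=1 -> write in place. 5 ppages; refcounts: pp0:2 pp1:1 pp2:1 pp3:1 pp4:1
Op 5: write(P1, v1, 191). refcount(pp1)=1 -> write in place. 5 ppages; refcounts: pp0:2 pp1:1 pp2:1 pp3:1 pp4:1
Op 6: write(P0, v2, 189). refcount(pp2)=1 -> write in place. 5 ppages; refcounts: pp0:2 pp1:1 pp2:1 pp3:1 pp4:1
Op 7: read(P0, v0) -> 31. No state change.

yes yes no no no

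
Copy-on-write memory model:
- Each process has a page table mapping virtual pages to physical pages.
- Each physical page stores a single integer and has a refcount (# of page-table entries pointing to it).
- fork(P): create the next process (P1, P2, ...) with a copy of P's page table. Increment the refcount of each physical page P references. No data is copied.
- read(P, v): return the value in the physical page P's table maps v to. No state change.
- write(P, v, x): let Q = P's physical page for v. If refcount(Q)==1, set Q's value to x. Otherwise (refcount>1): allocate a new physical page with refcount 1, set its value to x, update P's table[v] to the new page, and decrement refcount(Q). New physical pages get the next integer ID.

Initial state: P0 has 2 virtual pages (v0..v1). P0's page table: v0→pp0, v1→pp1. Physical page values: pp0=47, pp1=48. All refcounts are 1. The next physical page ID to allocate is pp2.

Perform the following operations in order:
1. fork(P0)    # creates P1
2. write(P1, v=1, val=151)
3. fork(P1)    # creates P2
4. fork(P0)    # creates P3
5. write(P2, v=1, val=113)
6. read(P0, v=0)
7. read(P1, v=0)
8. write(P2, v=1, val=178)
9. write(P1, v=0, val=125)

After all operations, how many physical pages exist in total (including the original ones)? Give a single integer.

Op 1: fork(P0) -> P1. 2 ppages; refcounts: pp0:2 pp1:2
Op 2: write(P1, v1, 151). refcount(pp1)=2>1 -> COPY to pp2. 3 ppages; refcounts: pp0:2 pp1:1 pp2:1
Op 3: fork(P1) -> P2. 3 ppages; refcounts: pp0:3 pp1:1 pp2:2
Op 4: fork(P0) -> P3. 3 ppages; refcounts: pp0:4 pp1:2 pp2:2
Op 5: write(P2, v1, 113). refcount(pp2)=2>1 -> COPY to pp3. 4 ppages; refcounts: pp0:4 pp1:2 pp2:1 pp3:1
Op 6: read(P0, v0) -> 47. No state change.
Op 7: read(P1, v0) -> 47. No state change.
Op 8: write(P2, v1, 178). refcount(pp3)=1 -> write in place. 4 ppages; refcounts: pp0:4 pp1:2 pp2:1 pp3:1
Op 9: write(P1, v0, 125). refcount(pp0)=4>1 -> COPY to pp4. 5 ppages; refcounts: pp0:3 pp1:2 pp2:1 pp3:1 pp4:1

Answer: 5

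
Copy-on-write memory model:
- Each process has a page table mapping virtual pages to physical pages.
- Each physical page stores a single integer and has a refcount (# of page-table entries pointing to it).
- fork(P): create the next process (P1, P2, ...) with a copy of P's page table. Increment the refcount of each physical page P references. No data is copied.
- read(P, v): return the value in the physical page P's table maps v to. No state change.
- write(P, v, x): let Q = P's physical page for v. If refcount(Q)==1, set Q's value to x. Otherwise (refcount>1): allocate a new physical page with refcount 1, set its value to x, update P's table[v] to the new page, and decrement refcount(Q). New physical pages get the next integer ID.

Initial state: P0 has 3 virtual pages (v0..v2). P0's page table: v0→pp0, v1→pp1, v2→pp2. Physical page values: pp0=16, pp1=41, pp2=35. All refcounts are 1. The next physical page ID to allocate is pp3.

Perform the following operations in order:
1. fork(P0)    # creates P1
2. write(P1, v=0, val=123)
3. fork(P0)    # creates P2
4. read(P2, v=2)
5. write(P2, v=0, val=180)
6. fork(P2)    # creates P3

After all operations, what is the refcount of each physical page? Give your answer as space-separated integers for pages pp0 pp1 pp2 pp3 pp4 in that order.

Op 1: fork(P0) -> P1. 3 ppages; refcounts: pp0:2 pp1:2 pp2:2
Op 2: write(P1, v0, 123). refcount(pp0)=2>1 -> COPY to pp3. 4 ppages; refcounts: pp0:1 pp1:2 pp2:2 pp3:1
Op 3: fork(P0) -> P2. 4 ppages; refcounts: pp0:2 pp1:3 pp2:3 pp3:1
Op 4: read(P2, v2) -> 35. No state change.
Op 5: write(P2, v0, 180). refcount(pp0)=2>1 -> COPY to pp4. 5 ppages; refcounts: pp0:1 pp1:3 pp2:3 pp3:1 pp4:1
Op 6: fork(P2) -> P3. 5 ppages; refcounts: pp0:1 pp1:4 pp2:4 pp3:1 pp4:2

Answer: 1 4 4 1 2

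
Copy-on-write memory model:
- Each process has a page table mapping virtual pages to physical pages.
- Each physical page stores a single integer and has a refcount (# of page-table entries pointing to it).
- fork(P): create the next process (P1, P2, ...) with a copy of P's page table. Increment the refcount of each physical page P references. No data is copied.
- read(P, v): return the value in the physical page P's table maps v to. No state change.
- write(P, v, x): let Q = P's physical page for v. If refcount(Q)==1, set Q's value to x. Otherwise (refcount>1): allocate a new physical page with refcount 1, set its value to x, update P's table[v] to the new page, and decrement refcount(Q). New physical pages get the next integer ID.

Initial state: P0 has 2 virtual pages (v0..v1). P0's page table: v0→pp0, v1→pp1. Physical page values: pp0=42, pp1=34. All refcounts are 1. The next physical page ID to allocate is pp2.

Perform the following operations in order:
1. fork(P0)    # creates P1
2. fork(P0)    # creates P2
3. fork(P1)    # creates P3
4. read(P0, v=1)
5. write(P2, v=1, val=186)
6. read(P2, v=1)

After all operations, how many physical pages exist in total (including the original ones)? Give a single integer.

Op 1: fork(P0) -> P1. 2 ppages; refcounts: pp0:2 pp1:2
Op 2: fork(P0) -> P2. 2 ppages; refcounts: pp0:3 pp1:3
Op 3: fork(P1) -> P3. 2 ppages; refcounts: pp0:4 pp1:4
Op 4: read(P0, v1) -> 34. No state change.
Op 5: write(P2, v1, 186). refcount(pp1)=4>1 -> COPY to pp2. 3 ppages; refcounts: pp0:4 pp1:3 pp2:1
Op 6: read(P2, v1) -> 186. No state change.

Answer: 3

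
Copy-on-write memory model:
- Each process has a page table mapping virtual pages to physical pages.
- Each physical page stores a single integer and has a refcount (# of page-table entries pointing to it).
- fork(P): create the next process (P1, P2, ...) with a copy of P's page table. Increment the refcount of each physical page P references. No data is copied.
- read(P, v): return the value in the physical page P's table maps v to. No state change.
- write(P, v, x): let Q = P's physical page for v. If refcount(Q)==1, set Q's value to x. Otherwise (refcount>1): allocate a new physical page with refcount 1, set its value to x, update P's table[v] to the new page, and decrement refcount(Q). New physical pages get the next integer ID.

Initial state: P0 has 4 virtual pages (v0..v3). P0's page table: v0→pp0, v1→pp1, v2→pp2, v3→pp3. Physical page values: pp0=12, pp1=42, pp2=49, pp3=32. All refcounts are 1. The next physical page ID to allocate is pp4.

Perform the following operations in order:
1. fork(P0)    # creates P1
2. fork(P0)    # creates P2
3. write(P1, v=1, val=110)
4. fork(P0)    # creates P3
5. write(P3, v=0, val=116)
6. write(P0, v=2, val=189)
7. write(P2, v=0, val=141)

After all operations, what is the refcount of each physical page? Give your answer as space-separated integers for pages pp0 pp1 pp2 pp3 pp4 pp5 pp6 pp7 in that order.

Answer: 2 3 3 4 1 1 1 1

Derivation:
Op 1: fork(P0) -> P1. 4 ppages; refcounts: pp0:2 pp1:2 pp2:2 pp3:2
Op 2: fork(P0) -> P2. 4 ppages; refcounts: pp0:3 pp1:3 pp2:3 pp3:3
Op 3: write(P1, v1, 110). refcount(pp1)=3>1 -> COPY to pp4. 5 ppages; refcounts: pp0:3 pp1:2 pp2:3 pp3:3 pp4:1
Op 4: fork(P0) -> P3. 5 ppages; refcounts: pp0:4 pp1:3 pp2:4 pp3:4 pp4:1
Op 5: write(P3, v0, 116). refcount(pp0)=4>1 -> COPY to pp5. 6 ppages; refcounts: pp0:3 pp1:3 pp2:4 pp3:4 pp4:1 pp5:1
Op 6: write(P0, v2, 189). refcount(pp2)=4>1 -> COPY to pp6. 7 ppages; refcounts: pp0:3 pp1:3 pp2:3 pp3:4 pp4:1 pp5:1 pp6:1
Op 7: write(P2, v0, 141). refcount(pp0)=3>1 -> COPY to pp7. 8 ppages; refcounts: pp0:2 pp1:3 pp2:3 pp3:4 pp4:1 pp5:1 pp6:1 pp7:1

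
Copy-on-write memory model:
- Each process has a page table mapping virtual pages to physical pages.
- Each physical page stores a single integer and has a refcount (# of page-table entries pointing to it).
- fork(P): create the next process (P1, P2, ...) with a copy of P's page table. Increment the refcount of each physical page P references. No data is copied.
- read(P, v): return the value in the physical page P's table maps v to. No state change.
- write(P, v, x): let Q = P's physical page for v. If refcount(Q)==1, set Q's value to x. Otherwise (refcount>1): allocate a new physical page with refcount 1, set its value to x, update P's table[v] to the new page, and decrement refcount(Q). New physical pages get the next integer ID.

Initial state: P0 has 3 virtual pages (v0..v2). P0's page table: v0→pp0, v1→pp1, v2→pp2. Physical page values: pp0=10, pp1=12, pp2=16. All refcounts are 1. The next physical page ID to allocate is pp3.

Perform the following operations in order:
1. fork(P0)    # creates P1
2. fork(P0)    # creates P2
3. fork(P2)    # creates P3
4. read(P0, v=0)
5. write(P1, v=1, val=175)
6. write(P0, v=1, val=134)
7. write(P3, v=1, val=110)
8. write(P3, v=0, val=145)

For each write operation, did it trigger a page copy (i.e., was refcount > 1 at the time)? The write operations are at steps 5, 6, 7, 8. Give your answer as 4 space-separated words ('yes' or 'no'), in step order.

Op 1: fork(P0) -> P1. 3 ppages; refcounts: pp0:2 pp1:2 pp2:2
Op 2: fork(P0) -> P2. 3 ppages; refcounts: pp0:3 pp1:3 pp2:3
Op 3: fork(P2) -> P3. 3 ppages; refcounts: pp0:4 pp1:4 pp2:4
Op 4: read(P0, v0) -> 10. No state change.
Op 5: write(P1, v1, 175). refcount(pp1)=4>1 -> COPY to pp3. 4 ppages; refcounts: pp0:4 pp1:3 pp2:4 pp3:1
Op 6: write(P0, v1, 134). refcount(pp1)=3>1 -> COPY to pp4. 5 ppages; refcounts: pp0:4 pp1:2 pp2:4 pp3:1 pp4:1
Op 7: write(P3, v1, 110). refcount(pp1)=2>1 -> COPY to pp5. 6 ppages; refcounts: pp0:4 pp1:1 pp2:4 pp3:1 pp4:1 pp5:1
Op 8: write(P3, v0, 145). refcount(pp0)=4>1 -> COPY to pp6. 7 ppages; refcounts: pp0:3 pp1:1 pp2:4 pp3:1 pp4:1 pp5:1 pp6:1

yes yes yes yes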